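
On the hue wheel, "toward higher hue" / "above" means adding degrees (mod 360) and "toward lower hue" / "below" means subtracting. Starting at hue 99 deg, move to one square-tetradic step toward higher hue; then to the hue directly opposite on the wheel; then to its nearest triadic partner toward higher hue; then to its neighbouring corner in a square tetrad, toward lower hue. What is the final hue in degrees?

39°

+90° (square ↑): 99 + 90 = 189°
+180° (complement): 189 + 180 = 369 → 369 − 360 = 9°
+120° (triadic ↑): 9 + 120 = 129°
−90° (square ↓): 129 − 90 = 39°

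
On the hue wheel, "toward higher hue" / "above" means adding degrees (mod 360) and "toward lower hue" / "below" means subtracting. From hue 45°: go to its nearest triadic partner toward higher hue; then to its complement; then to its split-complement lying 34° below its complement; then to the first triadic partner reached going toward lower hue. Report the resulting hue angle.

45 + 120 = 165°   (triadic ↑)
165 + 180 = 345°   (complement)
345 + 146 = 491 → 491 − 360 = 131°   (split-comp 34° ↓)
131 − 120 = 11°   (triadic ↓)

11°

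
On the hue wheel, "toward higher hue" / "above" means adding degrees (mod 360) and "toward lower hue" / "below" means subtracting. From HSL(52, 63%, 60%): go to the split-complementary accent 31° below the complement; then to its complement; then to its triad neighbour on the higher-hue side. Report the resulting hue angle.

141°

split-comp 31° ↓ +149°: 52 + 149 = 201°
complement +180°: 201 + 180 = 381 → 381 − 360 = 21°
triadic ↑ +120°: 21 + 120 = 141°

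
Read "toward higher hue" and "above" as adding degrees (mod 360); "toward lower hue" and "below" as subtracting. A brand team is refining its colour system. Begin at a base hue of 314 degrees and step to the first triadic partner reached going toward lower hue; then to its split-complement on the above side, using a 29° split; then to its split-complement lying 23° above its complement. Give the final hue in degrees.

−120° (triadic ↓): 314 − 120 = 194°
+209° (split-comp 29° ↑): 194 + 209 = 403 → 403 − 360 = 43°
+203° (split-comp 23° ↑): 43 + 203 = 246°

246°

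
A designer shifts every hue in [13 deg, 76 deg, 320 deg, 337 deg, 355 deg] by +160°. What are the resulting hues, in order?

173°, 236°, 120°, 137°, 155°

13 + 160 = 173°
76 + 160 = 236°
320 + 160 = 480 → 480 − 360 = 120°
337 + 160 = 497 → 497 − 360 = 137°
355 + 160 = 515 → 515 − 360 = 155°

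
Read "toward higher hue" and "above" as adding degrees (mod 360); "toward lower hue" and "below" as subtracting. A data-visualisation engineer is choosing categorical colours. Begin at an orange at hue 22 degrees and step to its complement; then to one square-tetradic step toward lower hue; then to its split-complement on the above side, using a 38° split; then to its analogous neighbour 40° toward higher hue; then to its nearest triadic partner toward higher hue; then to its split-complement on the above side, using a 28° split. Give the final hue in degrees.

complement +180°: 22 + 180 = 202°
square ↓ −90°: 202 − 90 = 112°
split-comp 38° ↑ +218°: 112 + 218 = 330°
analog 40° ↑ +40°: 330 + 40 = 370 → 370 − 360 = 10°
triadic ↑ +120°: 10 + 120 = 130°
split-comp 28° ↑ +208°: 130 + 208 = 338°

338°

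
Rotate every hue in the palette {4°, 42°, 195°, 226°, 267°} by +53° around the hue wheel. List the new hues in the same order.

4 + 53 = 57°
42 + 53 = 95°
195 + 53 = 248°
226 + 53 = 279°
267 + 53 = 320°

57°, 95°, 248°, 279°, 320°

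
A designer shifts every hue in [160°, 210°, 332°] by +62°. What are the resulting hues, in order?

160 + 62 = 222°
210 + 62 = 272°
332 + 62 = 394 → 394 − 360 = 34°

222°, 272°, 34°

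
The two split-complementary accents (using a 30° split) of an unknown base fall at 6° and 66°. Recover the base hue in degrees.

216°

The accents sit 30° either side of the complement, so the complement is their short-arc midpoint on the wheel.
Short-arc midpoint of 6° and 66°: 36°.
Base is 180° from the complement: 36 − 180 = -144 → -144 + 360 = 216°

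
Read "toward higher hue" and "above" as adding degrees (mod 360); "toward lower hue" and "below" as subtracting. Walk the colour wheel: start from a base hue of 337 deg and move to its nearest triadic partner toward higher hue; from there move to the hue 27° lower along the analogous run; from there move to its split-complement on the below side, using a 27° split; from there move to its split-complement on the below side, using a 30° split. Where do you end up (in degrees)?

13°

+120° (triadic ↑): 337 + 120 = 457 → 457 − 360 = 97°
−27° (analog 27° ↓): 97 − 27 = 70°
+153° (split-comp 27° ↓): 70 + 153 = 223°
+150° (split-comp 30° ↓): 223 + 150 = 373 → 373 − 360 = 13°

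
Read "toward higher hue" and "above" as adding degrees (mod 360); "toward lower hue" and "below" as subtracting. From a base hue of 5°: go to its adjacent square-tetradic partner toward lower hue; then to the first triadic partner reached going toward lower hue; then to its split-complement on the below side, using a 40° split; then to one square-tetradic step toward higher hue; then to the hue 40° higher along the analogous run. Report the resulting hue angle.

−90° (square ↓): 5 − 90 = -85 → -85 + 360 = 275°
−120° (triadic ↓): 275 − 120 = 155°
+140° (split-comp 40° ↓): 155 + 140 = 295°
+90° (square ↑): 295 + 90 = 385 → 385 − 360 = 25°
+40° (analog 40° ↑): 25 + 40 = 65°

65°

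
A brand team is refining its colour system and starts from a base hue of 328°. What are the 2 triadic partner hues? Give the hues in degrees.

A triad places three hues 120° apart.
328 + 120 = 448 → 448 − 360 = 88°
328 + 240 = 568 → 568 − 360 = 208°

88° and 208°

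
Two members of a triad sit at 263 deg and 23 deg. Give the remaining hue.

A triad spaces three hues 120° apart.
The full set is {23°, 143°, 263°}.

143°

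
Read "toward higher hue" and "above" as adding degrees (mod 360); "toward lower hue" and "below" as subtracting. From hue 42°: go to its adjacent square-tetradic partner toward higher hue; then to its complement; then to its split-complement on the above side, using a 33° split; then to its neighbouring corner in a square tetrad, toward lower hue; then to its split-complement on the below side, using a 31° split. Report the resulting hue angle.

224°

42 + 90 = 132°   (square ↑)
132 + 180 = 312°   (complement)
312 + 213 = 525 → 525 − 360 = 165°   (split-comp 33° ↑)
165 − 90 = 75°   (square ↓)
75 + 149 = 224°   (split-comp 31° ↓)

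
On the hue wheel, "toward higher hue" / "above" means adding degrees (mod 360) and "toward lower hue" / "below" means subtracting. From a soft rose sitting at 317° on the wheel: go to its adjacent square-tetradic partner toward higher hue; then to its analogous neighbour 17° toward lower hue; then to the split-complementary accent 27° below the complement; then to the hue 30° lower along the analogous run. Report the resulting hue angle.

square ↑ +90°: 317 + 90 = 407 → 407 − 360 = 47°
analog 17° ↓ −17°: 47 − 17 = 30°
split-comp 27° ↓ +153°: 30 + 153 = 183°
analog 30° ↓ −30°: 183 − 30 = 153°

153°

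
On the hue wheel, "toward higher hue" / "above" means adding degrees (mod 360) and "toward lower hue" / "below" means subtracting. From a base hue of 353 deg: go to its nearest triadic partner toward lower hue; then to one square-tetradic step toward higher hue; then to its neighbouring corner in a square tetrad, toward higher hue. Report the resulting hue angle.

353 − 120 = 233°   (triadic ↓)
233 + 90 = 323°   (square ↑)
323 + 90 = 413 → 413 − 360 = 53°   (square ↑)

53°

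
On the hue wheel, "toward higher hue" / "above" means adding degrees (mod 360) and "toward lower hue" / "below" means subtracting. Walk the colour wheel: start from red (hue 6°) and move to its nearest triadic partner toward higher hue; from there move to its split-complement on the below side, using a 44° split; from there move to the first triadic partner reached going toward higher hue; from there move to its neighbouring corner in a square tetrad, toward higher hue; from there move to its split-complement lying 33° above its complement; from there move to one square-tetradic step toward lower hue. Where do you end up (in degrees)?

235°

6 + 120 = 126°   (triadic ↑)
126 + 136 = 262°   (split-comp 44° ↓)
262 + 120 = 382 → 382 − 360 = 22°   (triadic ↑)
22 + 90 = 112°   (square ↑)
112 + 213 = 325°   (split-comp 33° ↑)
325 − 90 = 235°   (square ↓)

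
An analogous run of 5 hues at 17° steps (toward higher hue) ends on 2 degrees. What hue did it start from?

294°

4 steps of 17° (toward higher hue) give a net shift of +68°.
Start = end − shift: 2 − 68 = -66 → -66 + 360 = 294°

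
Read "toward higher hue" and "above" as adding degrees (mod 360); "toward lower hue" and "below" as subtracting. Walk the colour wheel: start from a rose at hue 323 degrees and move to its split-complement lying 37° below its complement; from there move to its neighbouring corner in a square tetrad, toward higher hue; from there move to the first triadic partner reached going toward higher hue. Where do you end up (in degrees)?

316°

split-comp 37° ↓ +143°: 323 + 143 = 466 → 466 − 360 = 106°
square ↑ +90°: 106 + 90 = 196°
triadic ↑ +120°: 196 + 120 = 316°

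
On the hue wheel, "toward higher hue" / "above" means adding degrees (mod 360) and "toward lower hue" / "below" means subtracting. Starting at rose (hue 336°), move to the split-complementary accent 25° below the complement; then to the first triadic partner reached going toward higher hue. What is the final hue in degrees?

251°

split-comp 25° ↓ +155°: 336 + 155 = 491 → 491 − 360 = 131°
triadic ↑ +120°: 131 + 120 = 251°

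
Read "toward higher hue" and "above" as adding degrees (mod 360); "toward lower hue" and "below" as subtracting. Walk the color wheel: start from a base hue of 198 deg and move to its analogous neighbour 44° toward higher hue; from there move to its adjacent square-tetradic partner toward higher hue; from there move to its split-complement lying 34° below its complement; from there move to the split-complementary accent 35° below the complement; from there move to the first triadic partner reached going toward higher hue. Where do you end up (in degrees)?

23°

198 + 44 = 242°   (analog 44° ↑)
242 + 90 = 332°   (square ↑)
332 + 146 = 478 → 478 − 360 = 118°   (split-comp 34° ↓)
118 + 145 = 263°   (split-comp 35° ↓)
263 + 120 = 383 → 383 − 360 = 23°   (triadic ↑)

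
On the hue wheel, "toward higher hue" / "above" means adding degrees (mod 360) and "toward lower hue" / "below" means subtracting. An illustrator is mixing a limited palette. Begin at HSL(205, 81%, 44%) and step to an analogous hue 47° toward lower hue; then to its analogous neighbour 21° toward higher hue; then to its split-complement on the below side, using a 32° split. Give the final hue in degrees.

327°

analog 47° ↓ −47°: 205 − 47 = 158°
analog 21° ↑ +21°: 158 + 21 = 179°
split-comp 32° ↓ +148°: 179 + 148 = 327°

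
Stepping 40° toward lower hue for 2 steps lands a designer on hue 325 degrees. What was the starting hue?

45°

2 steps of 40° (toward lower hue) give a net shift of −80°.
Start = end − shift: 325 + 80 = 405 → 405 − 360 = 45°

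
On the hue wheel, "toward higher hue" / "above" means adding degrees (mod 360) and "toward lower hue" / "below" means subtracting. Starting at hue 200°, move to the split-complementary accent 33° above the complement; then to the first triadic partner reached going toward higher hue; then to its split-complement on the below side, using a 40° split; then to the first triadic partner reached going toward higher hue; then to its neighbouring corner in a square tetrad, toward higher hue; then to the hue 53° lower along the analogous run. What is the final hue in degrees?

split-comp 33° ↑ +213°: 200 + 213 = 413 → 413 − 360 = 53°
triadic ↑ +120°: 53 + 120 = 173°
split-comp 40° ↓ +140°: 173 + 140 = 313°
triadic ↑ +120°: 313 + 120 = 433 → 433 − 360 = 73°
square ↑ +90°: 73 + 90 = 163°
analog 53° ↓ −53°: 163 − 53 = 110°

110°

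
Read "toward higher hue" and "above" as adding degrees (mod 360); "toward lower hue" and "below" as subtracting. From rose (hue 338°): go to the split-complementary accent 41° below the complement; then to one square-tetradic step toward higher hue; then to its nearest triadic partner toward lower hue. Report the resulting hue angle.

+139° (split-comp 41° ↓): 338 + 139 = 477 → 477 − 360 = 117°
+90° (square ↑): 117 + 90 = 207°
−120° (triadic ↓): 207 − 120 = 87°

87°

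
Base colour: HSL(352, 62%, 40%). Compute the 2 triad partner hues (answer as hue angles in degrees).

112° and 232°

352 + 120 = 472 → 472 − 360 = 112°
352 + 240 = 592 → 592 − 360 = 232°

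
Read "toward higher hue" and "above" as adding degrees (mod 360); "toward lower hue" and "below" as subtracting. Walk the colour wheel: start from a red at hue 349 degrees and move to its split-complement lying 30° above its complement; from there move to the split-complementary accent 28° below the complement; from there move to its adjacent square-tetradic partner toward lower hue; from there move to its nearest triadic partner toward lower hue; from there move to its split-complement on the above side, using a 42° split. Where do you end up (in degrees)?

3°

349 + 210 = 559 → 559 − 360 = 199°   (split-comp 30° ↑)
199 + 152 = 351°   (split-comp 28° ↓)
351 − 90 = 261°   (square ↓)
261 − 120 = 141°   (triadic ↓)
141 + 222 = 363 → 363 − 360 = 3°   (split-comp 42° ↑)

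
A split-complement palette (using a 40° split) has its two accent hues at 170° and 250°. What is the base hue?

The accents sit 40° either side of the complement, so the complement is their short-arc midpoint on the wheel.
Short-arc midpoint of 170° and 250°: 210°.
Base is 180° from the complement: 210 − 180 = 30°

30°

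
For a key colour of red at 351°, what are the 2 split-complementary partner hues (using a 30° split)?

Split-complementary hues sit 30° either side of the complement.
Complement of 351°: 351 + 180 = 531 → 531 − 360 = 171°
171 − 30 = 141°
171 + 30 = 201°

141° and 201°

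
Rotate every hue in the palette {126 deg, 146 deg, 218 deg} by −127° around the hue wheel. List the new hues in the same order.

126 − 127 = -1 → -1 + 360 = 359°
146 − 127 = 19°
218 − 127 = 91°

359°, 19°, 91°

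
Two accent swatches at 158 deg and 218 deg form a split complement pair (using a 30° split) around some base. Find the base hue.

8°

The accents sit 30° either side of the complement, so the complement is their short-arc midpoint on the wheel.
Short-arc midpoint of 158° and 218°: 188°.
Base is 180° from the complement: 188 − 180 = 8°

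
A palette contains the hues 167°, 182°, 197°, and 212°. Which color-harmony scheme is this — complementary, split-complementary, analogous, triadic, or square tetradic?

analogous

Sort the hues: 167°, 182°, 197°, 212°.
Successive gaps around the wheel: 15°, 15°, 15°, 315°.
A run of hues at equal small steps (15°) with one large closing gap is an analogous group.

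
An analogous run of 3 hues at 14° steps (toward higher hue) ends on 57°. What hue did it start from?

29°

2 steps of 14° (toward higher hue) give a net shift of +28°.
Start = end − shift: 57 − 28 = 29°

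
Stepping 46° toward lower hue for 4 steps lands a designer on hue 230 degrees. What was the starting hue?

4 steps of 46° (toward lower hue) give a net shift of −184°.
Start = end − shift: 230 + 184 = 414 → 414 − 360 = 54°

54°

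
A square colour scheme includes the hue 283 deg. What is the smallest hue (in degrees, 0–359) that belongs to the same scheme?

13°

A square tetradic scheme places four hues every 90°.
The full set through 283° is {13°, 103°, 193°, 283°}.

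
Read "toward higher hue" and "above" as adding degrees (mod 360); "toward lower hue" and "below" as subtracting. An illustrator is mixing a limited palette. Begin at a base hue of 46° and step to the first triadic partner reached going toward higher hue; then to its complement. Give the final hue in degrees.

346°

+120° (triadic ↑): 46 + 120 = 166°
+180° (complement): 166 + 180 = 346°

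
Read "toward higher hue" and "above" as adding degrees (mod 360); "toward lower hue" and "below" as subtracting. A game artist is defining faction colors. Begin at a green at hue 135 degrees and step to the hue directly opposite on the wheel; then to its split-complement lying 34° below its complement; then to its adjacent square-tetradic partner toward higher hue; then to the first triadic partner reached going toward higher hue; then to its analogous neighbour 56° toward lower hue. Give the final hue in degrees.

255°

+180° (complement): 135 + 180 = 315°
+146° (split-comp 34° ↓): 315 + 146 = 461 → 461 − 360 = 101°
+90° (square ↑): 101 + 90 = 191°
+120° (triadic ↑): 191 + 120 = 311°
−56° (analog 56° ↓): 311 − 56 = 255°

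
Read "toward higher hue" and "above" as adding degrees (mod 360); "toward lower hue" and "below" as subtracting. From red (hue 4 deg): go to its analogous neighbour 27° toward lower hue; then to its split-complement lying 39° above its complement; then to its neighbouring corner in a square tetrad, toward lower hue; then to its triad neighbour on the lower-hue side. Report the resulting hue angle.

346°

analog 27° ↓ −27°: 4 − 27 = -23 → -23 + 360 = 337°
split-comp 39° ↑ +219°: 337 + 219 = 556 → 556 − 360 = 196°
square ↓ −90°: 196 − 90 = 106°
triadic ↓ −120°: 106 − 120 = -14 → -14 + 360 = 346°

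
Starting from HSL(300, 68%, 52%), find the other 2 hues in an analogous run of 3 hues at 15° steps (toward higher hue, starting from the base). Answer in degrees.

Analogous hues sit every 15° along the wheel.
300 + 15 = 315°
300 + 30 = 330°

315° and 330°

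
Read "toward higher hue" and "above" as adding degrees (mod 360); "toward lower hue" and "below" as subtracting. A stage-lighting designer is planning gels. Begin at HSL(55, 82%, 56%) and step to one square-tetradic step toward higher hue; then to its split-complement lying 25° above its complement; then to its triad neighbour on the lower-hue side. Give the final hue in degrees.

55 + 90 = 145°   (square ↑)
145 + 205 = 350°   (split-comp 25° ↑)
350 − 120 = 230°   (triadic ↓)

230°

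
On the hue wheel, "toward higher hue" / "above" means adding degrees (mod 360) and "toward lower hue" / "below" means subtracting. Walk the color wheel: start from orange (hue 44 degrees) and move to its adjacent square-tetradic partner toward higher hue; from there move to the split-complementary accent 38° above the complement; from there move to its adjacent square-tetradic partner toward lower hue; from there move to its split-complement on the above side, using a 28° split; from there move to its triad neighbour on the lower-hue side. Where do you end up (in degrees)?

350°

44 + 90 = 134°   (square ↑)
134 + 218 = 352°   (split-comp 38° ↑)
352 − 90 = 262°   (square ↓)
262 + 208 = 470 → 470 − 360 = 110°   (split-comp 28° ↑)
110 − 120 = -10 → -10 + 360 = 350°   (triadic ↓)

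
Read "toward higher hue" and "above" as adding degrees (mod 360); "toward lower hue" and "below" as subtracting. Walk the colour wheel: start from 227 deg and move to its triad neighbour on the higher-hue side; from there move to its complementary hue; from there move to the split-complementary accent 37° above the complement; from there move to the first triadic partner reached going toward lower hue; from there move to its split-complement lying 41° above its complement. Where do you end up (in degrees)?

125°

+120° (triadic ↑): 227 + 120 = 347°
+180° (complement): 347 + 180 = 527 → 527 − 360 = 167°
+217° (split-comp 37° ↑): 167 + 217 = 384 → 384 − 360 = 24°
−120° (triadic ↓): 24 − 120 = -96 → -96 + 360 = 264°
+221° (split-comp 41° ↑): 264 + 221 = 485 → 485 − 360 = 125°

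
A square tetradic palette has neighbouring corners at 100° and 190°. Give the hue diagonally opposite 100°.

A square tetradic scheme places four hues 90° apart; opposite corners are 180° apart.
100 + 180 = 280°

280°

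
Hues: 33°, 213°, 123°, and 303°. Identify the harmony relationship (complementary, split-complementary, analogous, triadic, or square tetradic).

square tetradic

Sort the hues: 33°, 123°, 213°, 303°.
Successive gaps around the wheel: 90°, 90°, 90°, 90°.
Four hues every 90° form a square tetradic scheme.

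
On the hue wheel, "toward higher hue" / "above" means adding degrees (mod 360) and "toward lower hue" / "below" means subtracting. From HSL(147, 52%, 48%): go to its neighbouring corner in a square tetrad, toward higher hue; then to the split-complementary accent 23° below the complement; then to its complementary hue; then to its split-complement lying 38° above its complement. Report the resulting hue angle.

72°

+90° (square ↑): 147 + 90 = 237°
+157° (split-comp 23° ↓): 237 + 157 = 394 → 394 − 360 = 34°
+180° (complement): 34 + 180 = 214°
+218° (split-comp 38° ↑): 214 + 218 = 432 → 432 − 360 = 72°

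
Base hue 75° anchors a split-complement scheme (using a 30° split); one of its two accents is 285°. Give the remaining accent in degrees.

Split-complementary hues sit 30° either side of the complement.
Complement of the base 75°: 75 + 180 = 255°
The given accent 285° is 30° one side of 255°; the other accent sits 30° the other side: 255 − 30 = 225°

225°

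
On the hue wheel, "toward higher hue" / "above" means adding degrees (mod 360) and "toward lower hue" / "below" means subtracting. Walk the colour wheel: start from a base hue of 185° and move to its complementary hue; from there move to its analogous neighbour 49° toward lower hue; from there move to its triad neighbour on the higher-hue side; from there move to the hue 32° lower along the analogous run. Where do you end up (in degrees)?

44°

185 + 180 = 365 → 365 − 360 = 5°   (complement)
5 − 49 = -44 → -44 + 360 = 316°   (analog 49° ↓)
316 + 120 = 436 → 436 − 360 = 76°   (triadic ↑)
76 − 32 = 44°   (analog 32° ↓)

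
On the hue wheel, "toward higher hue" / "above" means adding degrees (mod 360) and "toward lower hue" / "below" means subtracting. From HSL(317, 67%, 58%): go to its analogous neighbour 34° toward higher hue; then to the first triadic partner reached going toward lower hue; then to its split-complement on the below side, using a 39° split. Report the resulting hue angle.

analog 34° ↑ +34°: 317 + 34 = 351°
triadic ↓ −120°: 351 − 120 = 231°
split-comp 39° ↓ +141°: 231 + 141 = 372 → 372 − 360 = 12°

12°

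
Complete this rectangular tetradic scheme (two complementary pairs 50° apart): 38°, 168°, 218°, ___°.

348°

A rectangular tetradic uses two complementary pairs 50° apart: offsets 0°, 50°, 180°, 230°.
Among {38°, 168°, 218°}, 218° and 38° are a 180° pair.
The remaining hue 168° needs its own complement: 168 + 180 = 348°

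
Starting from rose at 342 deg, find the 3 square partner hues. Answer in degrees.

A square tetradic scheme places four hues every 90°.
342 + 90 = 432 → 432 − 360 = 72°
342 + 180 = 522 → 522 − 360 = 162°
342 + 270 = 612 → 612 − 360 = 252°

72°, 162°, 252°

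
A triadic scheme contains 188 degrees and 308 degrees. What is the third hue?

A triad spaces three hues 120° apart.
The full set is {68°, 188°, 308°}.

68°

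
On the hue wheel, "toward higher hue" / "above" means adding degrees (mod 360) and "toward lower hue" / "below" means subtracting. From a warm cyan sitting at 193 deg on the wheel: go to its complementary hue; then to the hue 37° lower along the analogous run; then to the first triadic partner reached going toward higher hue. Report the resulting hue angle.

complement +180°: 193 + 180 = 373 → 373 − 360 = 13°
analog 37° ↓ −37°: 13 − 37 = -24 → -24 + 360 = 336°
triadic ↑ +120°: 336 + 120 = 456 → 456 − 360 = 96°

96°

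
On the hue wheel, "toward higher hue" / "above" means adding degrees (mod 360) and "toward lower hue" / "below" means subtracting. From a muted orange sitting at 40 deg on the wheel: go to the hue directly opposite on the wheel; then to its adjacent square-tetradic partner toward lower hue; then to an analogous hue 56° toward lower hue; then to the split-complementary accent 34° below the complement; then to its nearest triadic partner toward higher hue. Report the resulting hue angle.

340°

+180° (complement): 40 + 180 = 220°
−90° (square ↓): 220 − 90 = 130°
−56° (analog 56° ↓): 130 − 56 = 74°
+146° (split-comp 34° ↓): 74 + 146 = 220°
+120° (triadic ↑): 220 + 120 = 340°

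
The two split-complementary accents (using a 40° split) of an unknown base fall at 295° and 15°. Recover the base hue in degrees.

The accents sit 40° either side of the complement, so the complement is their short-arc midpoint on the wheel.
Short-arc midpoint of 295° and 15°: 335°.
Base is 180° from the complement: 335 − 180 = 155°

155°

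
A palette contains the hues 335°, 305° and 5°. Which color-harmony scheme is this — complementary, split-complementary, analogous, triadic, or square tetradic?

Sort the hues: 5°, 305°, 335°.
Successive gaps around the wheel: 300°, 30°, 30°.
A run of hues at equal small steps (30°) with one large closing gap is an analogous group.

analogous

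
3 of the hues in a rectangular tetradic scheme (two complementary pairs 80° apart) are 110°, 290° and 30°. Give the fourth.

A rectangular tetradic uses two complementary pairs 80° apart: offsets 0°, 80°, 180°, 260°.
Among {30°, 110°, 290°}, 110° and 290° are a 180° pair.
The remaining hue 30° needs its own complement: 30 + 180 = 210°

210°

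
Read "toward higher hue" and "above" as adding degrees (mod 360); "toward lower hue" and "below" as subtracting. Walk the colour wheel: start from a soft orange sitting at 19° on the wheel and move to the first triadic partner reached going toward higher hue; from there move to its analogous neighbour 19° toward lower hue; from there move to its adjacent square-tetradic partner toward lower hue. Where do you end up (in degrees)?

30°

triadic ↑ +120°: 19 + 120 = 139°
analog 19° ↓ −19°: 139 − 19 = 120°
square ↓ −90°: 120 − 90 = 30°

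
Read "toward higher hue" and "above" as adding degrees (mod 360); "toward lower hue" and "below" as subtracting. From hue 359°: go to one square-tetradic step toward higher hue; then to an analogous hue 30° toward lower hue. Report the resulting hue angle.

square ↑ +90°: 359 + 90 = 449 → 449 − 360 = 89°
analog 30° ↓ −30°: 89 − 30 = 59°

59°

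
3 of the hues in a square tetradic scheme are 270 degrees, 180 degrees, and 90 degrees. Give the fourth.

A square tetradic scheme places four hues every 90°.
The full set through 90° is {0°, 90°, 180°, 270°}.
Given {90°, 180°, 270°}, the missing hue is 0°.

0°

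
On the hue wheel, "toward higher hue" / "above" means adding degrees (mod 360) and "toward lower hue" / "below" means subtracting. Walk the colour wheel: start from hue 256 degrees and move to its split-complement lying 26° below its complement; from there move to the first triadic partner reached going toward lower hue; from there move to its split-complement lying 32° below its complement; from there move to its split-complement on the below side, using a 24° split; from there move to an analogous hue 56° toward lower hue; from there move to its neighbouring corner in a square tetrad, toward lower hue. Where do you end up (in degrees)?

split-comp 26° ↓ +154°: 256 + 154 = 410 → 410 − 360 = 50°
triadic ↓ −120°: 50 − 120 = -70 → -70 + 360 = 290°
split-comp 32° ↓ +148°: 290 + 148 = 438 → 438 − 360 = 78°
split-comp 24° ↓ +156°: 78 + 156 = 234°
analog 56° ↓ −56°: 234 − 56 = 178°
square ↓ −90°: 178 − 90 = 88°

88°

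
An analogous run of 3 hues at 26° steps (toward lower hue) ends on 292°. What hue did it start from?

2 steps of 26° (toward lower hue) give a net shift of −52°.
Start = end − shift: 292 + 52 = 344°

344°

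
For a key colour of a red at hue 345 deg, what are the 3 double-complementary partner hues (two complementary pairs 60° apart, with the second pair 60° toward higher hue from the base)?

45°, 165°, 225°

A rectangular tetradic uses two complementary pairs 60° apart: offsets 0°, 60°, 180°, 240°.
345 + 60 = 405 → 405 − 360 = 45°
345 + 180 = 525 → 525 − 360 = 165°
345 + 240 = 585 → 585 − 360 = 225°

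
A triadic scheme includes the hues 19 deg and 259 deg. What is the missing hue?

139°

A triad places three hues 120° apart.
The full set through 19° is {19°, 139°, 259°}.
Given {19°, 259°}, the missing hue is 139°.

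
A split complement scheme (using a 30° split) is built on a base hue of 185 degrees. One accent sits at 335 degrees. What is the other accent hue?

Split-complementary hues sit 30° either side of the complement.
Complement of the base 185°: 185 + 180 = 365 → 365 − 360 = 5°
The given accent 335° is 30° one side of 5°; the other accent sits 30° the other side: 5 + 30 = 35°

35°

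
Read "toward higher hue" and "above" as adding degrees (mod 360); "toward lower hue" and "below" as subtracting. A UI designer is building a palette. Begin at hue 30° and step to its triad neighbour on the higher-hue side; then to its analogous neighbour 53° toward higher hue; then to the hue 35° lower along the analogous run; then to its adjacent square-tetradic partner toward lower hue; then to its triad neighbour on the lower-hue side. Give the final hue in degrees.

30 + 120 = 150°   (triadic ↑)
150 + 53 = 203°   (analog 53° ↑)
203 − 35 = 168°   (analog 35° ↓)
168 − 90 = 78°   (square ↓)
78 − 120 = -42 → -42 + 360 = 318°   (triadic ↓)

318°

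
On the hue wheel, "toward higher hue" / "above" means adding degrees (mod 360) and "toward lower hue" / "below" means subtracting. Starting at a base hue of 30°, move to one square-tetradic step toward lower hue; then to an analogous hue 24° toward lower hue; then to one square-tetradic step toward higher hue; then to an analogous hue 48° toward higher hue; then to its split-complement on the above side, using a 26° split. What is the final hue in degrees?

−90° (square ↓): 30 − 90 = -60 → -60 + 360 = 300°
−24° (analog 24° ↓): 300 − 24 = 276°
+90° (square ↑): 276 + 90 = 366 → 366 − 360 = 6°
+48° (analog 48° ↑): 6 + 48 = 54°
+206° (split-comp 26° ↑): 54 + 206 = 260°

260°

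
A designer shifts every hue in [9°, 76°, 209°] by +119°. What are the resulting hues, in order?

128°, 195°, 328°

9 + 119 = 128°
76 + 119 = 195°
209 + 119 = 328°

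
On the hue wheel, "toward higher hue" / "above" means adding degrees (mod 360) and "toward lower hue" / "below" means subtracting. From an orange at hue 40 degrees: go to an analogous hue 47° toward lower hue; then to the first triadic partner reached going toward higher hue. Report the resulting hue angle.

113°

analog 47° ↓ −47°: 40 − 47 = -7 → -7 + 360 = 353°
triadic ↑ +120°: 353 + 120 = 473 → 473 − 360 = 113°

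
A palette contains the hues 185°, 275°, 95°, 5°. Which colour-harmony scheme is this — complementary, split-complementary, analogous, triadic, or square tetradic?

Sort the hues: 5°, 95°, 185°, 275°.
Successive gaps around the wheel: 90°, 90°, 90°, 90°.
Four hues every 90° form a square tetradic scheme.

square tetradic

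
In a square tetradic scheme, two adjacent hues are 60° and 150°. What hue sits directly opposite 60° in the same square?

A square tetradic scheme places four hues 90° apart; opposite corners are 180° apart.
60 + 180 = 240°

240°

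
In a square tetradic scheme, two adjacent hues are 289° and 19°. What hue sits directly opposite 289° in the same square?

A square tetradic scheme places four hues 90° apart; opposite corners are 180° apart.
289 + 180 = 469 → 469 − 360 = 109°

109°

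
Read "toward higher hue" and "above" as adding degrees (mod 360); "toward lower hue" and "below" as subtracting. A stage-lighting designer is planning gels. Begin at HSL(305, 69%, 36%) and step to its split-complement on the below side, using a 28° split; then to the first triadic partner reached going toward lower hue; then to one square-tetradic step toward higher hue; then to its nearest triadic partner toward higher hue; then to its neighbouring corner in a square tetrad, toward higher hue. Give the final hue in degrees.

277°

+152° (split-comp 28° ↓): 305 + 152 = 457 → 457 − 360 = 97°
−120° (triadic ↓): 97 − 120 = -23 → -23 + 360 = 337°
+90° (square ↑): 337 + 90 = 427 → 427 − 360 = 67°
+120° (triadic ↑): 67 + 120 = 187°
+90° (square ↑): 187 + 90 = 277°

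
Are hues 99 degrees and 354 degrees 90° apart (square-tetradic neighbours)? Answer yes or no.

Angular distance: |99 − 354| = 255; shorter arc = 360 − 255 = 105°.
90° apart (square-tetradic neighbours) requires 90°.

no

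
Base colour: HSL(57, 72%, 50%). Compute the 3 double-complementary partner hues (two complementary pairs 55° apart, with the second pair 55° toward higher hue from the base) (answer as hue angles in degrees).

A rectangular tetradic uses two complementary pairs 55° apart: offsets 0°, 55°, 180°, 235°.
57 + 55 = 112°
57 + 180 = 237°
57 + 235 = 292°

112°, 237°, 292°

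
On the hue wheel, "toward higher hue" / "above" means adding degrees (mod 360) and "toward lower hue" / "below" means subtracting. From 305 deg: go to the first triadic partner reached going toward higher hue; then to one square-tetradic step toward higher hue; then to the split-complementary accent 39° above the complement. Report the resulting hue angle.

+120° (triadic ↑): 305 + 120 = 425 → 425 − 360 = 65°
+90° (square ↑): 65 + 90 = 155°
+219° (split-comp 39° ↑): 155 + 219 = 374 → 374 − 360 = 14°

14°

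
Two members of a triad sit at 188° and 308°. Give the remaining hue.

68°

A triad spaces three hues 120° apart.
The full set is {68°, 188°, 308°}.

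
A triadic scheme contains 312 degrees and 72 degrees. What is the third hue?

A triad spaces three hues 120° apart.
The full set is {72°, 192°, 312°}.

192°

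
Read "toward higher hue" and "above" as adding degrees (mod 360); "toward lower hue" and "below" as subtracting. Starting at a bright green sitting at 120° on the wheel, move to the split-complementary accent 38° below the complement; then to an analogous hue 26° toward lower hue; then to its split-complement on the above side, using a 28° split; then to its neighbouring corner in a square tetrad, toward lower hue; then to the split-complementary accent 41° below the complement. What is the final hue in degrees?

133°

+142° (split-comp 38° ↓): 120 + 142 = 262°
−26° (analog 26° ↓): 262 − 26 = 236°
+208° (split-comp 28° ↑): 236 + 208 = 444 → 444 − 360 = 84°
−90° (square ↓): 84 − 90 = -6 → -6 + 360 = 354°
+139° (split-comp 41° ↓): 354 + 139 = 493 → 493 − 360 = 133°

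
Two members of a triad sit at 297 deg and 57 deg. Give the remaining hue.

A triad spaces three hues 120° apart.
The full set is {57°, 177°, 297°}.

177°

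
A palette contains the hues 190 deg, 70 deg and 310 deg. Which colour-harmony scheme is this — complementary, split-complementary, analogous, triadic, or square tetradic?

triadic

Sort the hues: 70°, 190°, 310°.
Successive gaps around the wheel: 120°, 120°, 120°.
Three hues equally spaced 120° apart form a triad.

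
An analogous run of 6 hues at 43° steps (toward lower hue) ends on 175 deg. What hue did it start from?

30°

5 steps of 43° (toward lower hue) give a net shift of −215°.
Start = end − shift: 175 + 215 = 390 → 390 − 360 = 30°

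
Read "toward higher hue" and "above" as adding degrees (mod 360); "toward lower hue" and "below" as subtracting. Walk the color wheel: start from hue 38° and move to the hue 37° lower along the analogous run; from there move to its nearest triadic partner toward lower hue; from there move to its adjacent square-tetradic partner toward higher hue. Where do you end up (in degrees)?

331°

analog 37° ↓ −37°: 38 − 37 = 1°
triadic ↓ −120°: 1 − 120 = -119 → -119 + 360 = 241°
square ↑ +90°: 241 + 90 = 331°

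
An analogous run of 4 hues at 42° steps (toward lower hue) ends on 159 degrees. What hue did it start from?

285°

3 steps of 42° (toward lower hue) give a net shift of −126°.
Start = end − shift: 159 + 126 = 285°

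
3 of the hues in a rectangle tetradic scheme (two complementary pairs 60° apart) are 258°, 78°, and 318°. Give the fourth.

138°

A rectangular tetradic uses two complementary pairs 60° apart: offsets 0°, 60°, 180°, 240°.
Among {78°, 258°, 318°}, 78° and 258° are a 180° pair.
The remaining hue 318° needs its own complement: 318 + 180 = 498 → 498 − 360 = 138°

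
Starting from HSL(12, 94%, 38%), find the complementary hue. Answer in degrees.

The complement sits 180° across the wheel.
12 + 180 = 192°

192°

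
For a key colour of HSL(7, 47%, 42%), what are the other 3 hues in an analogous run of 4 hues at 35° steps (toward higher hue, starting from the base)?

7 + 35 = 42°
7 + 70 = 77°
7 + 105 = 112°

42°, 77°, and 112°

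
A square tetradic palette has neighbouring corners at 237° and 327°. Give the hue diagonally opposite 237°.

57°

A square tetradic scheme places four hues 90° apart; opposite corners are 180° apart.
237 + 180 = 417 → 417 − 360 = 57°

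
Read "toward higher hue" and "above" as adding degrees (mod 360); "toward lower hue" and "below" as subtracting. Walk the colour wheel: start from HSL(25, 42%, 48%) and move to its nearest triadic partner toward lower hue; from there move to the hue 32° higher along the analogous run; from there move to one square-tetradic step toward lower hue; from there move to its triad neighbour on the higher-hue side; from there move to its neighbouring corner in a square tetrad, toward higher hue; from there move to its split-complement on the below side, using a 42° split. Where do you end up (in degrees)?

195°

25 − 120 = -95 → -95 + 360 = 265°   (triadic ↓)
265 + 32 = 297°   (analog 32° ↑)
297 − 90 = 207°   (square ↓)
207 + 120 = 327°   (triadic ↑)
327 + 90 = 417 → 417 − 360 = 57°   (square ↑)
57 + 138 = 195°   (split-comp 42° ↓)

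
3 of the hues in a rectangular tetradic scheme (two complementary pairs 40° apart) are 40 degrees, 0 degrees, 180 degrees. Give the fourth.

A rectangular tetradic uses two complementary pairs 40° apart: offsets 0°, 40°, 180°, 220°.
Among {0°, 40°, 180°}, 180° and 0° are a 180° pair.
The remaining hue 40° needs its own complement: 40 + 180 = 220°

220°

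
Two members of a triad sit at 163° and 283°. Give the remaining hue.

43°

A triad spaces three hues 120° apart.
The full set is {43°, 163°, 283°}.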